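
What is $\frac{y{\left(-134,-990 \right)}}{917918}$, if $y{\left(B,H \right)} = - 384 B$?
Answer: $\frac{25728}{458959} \approx 0.056057$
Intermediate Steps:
$\frac{y{\left(-134,-990 \right)}}{917918} = \frac{\left(-384\right) \left(-134\right)}{917918} = 51456 \cdot \frac{1}{917918} = \frac{25728}{458959}$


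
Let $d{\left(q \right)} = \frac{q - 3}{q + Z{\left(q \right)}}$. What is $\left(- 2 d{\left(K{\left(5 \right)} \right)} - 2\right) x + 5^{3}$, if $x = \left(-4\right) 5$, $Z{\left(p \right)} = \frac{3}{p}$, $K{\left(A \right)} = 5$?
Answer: $\frac{1255}{7} \approx 179.29$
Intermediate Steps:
$x = -20$
$d{\left(q \right)} = \frac{-3 + q}{q + \frac{3}{q}}$ ($d{\left(q \right)} = \frac{q - 3}{q + \frac{3}{q}} = \frac{-3 + q}{q + \frac{3}{q}}$)
$\left(- 2 d{\left(K{\left(5 \right)} \right)} - 2\right) x + 5^{3} = \left(- 2 \frac{5 \left(-3 + 5\right)}{3 + 5^{2}} - 2\right) \left(-20\right) + 5^{3} = \left(- 2 \cdot 5 \frac{1}{3 + 25} \cdot 2 - 2\right) \left(-20\right) + 125 = \left(- 2 \cdot 5 \cdot \frac{1}{28} \cdot 2 - 2\right) \left(-20\right) + 125 = \left(\left(-2\right) \frac{5}{14} - 2\right) \left(-20\right) + 125 = \left(- \frac{5}{7} - 2\right) \left(-20\right) + 125 = \left(- \frac{19}{7}\right) \left(-20\right) + 125 = \frac{380}{7} + 125 = \frac{1255}{7}$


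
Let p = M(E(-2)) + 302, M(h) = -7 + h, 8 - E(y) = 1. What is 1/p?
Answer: 1/302 ≈ 0.0033113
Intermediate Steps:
E(y) = 7 (E(y) = 8 - 1*1 = 8 - 1 = 7)
p = 302 (p = (-7 + 7) + 302 = 0 + 302 = 302)
1/p = 1/302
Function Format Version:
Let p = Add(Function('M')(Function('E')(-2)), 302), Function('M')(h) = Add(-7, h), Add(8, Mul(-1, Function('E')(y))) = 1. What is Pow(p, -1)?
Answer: Rational(1, 302) ≈ 0.0033113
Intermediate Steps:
Function('E')(y) = 7 (Function('E')(y) = Add(8, Mul(-1, 1)) = Add(8, -1) = 7)
p = 302 (p = Add(Add(-7, 7), 302) = Add(0, 302) = 302)
Pow(p, -1) = Pow(302, -1) = Rational(1, 302)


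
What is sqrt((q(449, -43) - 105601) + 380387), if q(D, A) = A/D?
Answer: sqrt(55397113079)/449 ≈ 524.20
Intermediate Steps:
sqrt((q(449, -43) - 105601) + 380387) = sqrt((-43/449 - 105601) + 380387) = sqrt(-47414892/449 + 380387) = sqrt(123378871/449) = sqrt(55397113079)/449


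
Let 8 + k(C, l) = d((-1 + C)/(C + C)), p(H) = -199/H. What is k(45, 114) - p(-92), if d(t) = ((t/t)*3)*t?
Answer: -12001/1380 ≈ -8.6964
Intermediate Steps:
d(t) = 3*t (d(t) = (1*3)*t = 3*t)
k(C, l) = -8 + 3*(-1 + C)/(2*C) (k(C, l) = -8 + 3*((-1 + C)/(C + C)) = -8 + 3*((-1 + C)/((2*C))) = -8 + 3*((-1 + C)*(1/(2*C))) = -8 + 3*((-1 + C)/(2*C)) = -8 + 3*(-1 + C)/(2*C))
k(45, 114) - p(-92) = (½)*(-3 - 13*45)/45 - (-199)/(-92) = (½)*(1/45)*(-3 - 585) - (-199)*(-1)/92 = (½)*(1/45)*(-588) - 1*199/92 = -98/15 - 199/92 = -12001/1380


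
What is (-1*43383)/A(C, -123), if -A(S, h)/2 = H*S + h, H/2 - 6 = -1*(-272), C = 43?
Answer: 43383/47570 ≈ 0.91198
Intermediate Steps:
H = 556 (H = 12 + 2*(-1*(-272)) = 12 + 2*272 = 12 + 544 = 556)
A(S, h) = -1112*S - 2*h (A(S, h) = -2*(556*S + h) = -2*(h + 556*S) = -1112*S - 2*h)
(-1*43383)/A(C, -123) = (-1*43383)/(-1112*43 - 2*(-123)) = -43383/(-47816 + 246) = -43383/(-47570) = -43383*(-1/47570) = 43383/47570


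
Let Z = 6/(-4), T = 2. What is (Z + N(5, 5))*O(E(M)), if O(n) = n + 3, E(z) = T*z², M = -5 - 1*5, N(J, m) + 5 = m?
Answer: -609/2 ≈ -304.50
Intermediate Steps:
N(J, m) = -5 + m
M = -10 (M = -5 - 5 = -10)
Z = -3/2 (Z = 6*(-¼) = -3/2 ≈ -1.5000)
E(z) = 2*z²
O(n) = 3 + n
(Z + N(5, 5))*O(E(M)) = (-3/2 + (-5 + 5))*(3 + 2*(-10)²) = (-3/2 + 0)*(3 + 2*100) = -3*(3 + 200)/2 = -3/2*203 = -609/2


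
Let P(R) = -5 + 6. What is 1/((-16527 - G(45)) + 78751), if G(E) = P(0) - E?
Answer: 1/62268 ≈ 1.6060e-5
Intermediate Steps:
P(R) = 1
G(E) = 1 - E
1/((-16527 - G(45)) + 78751) = 1/((-16527 - (1 - 1*45)) + 78751) = 1/((-16527 - (1 - 45)) + 78751) = 1/((-16527 - 1*(-44)) + 78751) = 1/((-16527 + 44) + 78751) = 1/(-16483 + 78751) = 1/62268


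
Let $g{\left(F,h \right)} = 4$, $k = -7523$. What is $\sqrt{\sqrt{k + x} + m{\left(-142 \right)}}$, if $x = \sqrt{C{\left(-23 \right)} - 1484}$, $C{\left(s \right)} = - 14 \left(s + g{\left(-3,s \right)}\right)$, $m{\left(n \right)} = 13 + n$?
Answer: $\sqrt{-129 + \sqrt{-7523 + i \sqrt{1218}}} \approx 3.6388 + 11.918 i$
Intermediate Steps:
$C{\left(s \right)} = -56 - 14 s$ ($C{\left(s \right)} = - 14 \left(s + 4\right) = - 14 \left(4 + s\right) = -56 - 14 s$)
$x = i \sqrt{1218}$ ($x = \sqrt{\left(-56 - -322\right) - 1484} = \sqrt{\left(-56 + 322\right) - 1484} = \sqrt{266 - 1484} = \sqrt{-1218} = i \sqrt{1218} \approx 34.9 i$)
$\sqrt{\sqrt{k + x} + m{\left(-142 \right)}} = \sqrt{\sqrt{-7523 + i \sqrt{1218}} + \left(13 - 142\right)} = \sqrt{\sqrt{-7523 + i \sqrt{1218}} - 129} = \sqrt{-129 + \sqrt{-7523 + i \sqrt{1218}}}$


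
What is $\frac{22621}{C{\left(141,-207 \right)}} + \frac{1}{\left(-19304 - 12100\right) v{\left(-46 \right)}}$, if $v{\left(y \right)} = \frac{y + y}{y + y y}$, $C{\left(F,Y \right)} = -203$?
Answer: $- \frac{473590211}{4250008} \approx -111.43$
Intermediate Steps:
$v{\left(y \right)} = \frac{2 y}{y + y^{2}}$
$\frac{22621}{C{\left(141,-207 \right)}} + \frac{1}{\left(-19304 - 12100\right) v{\left(-46 \right)}} = \frac{22621}{-203} + \frac{1}{\left(-19304 - 12100\right) \frac{2}{1 - 46}} = 22621 \left(- \frac{1}{203}\right) + \frac{1}{\left(-31404\right) \frac{2}{-45}} = - \frac{22621}{203} - \frac{1}{31404 \cdot 2 \left(- \frac{1}{45}\right)} = - \frac{22621}{203} - \frac{1}{31404 \left(- \frac{2}{45}\right)} = - \frac{22621}{203} - - \frac{15}{20936} = - \frac{22621}{203} + \frac{15}{20936} = - \frac{473590211}{4250008}$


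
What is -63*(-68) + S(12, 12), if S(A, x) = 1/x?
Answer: 51409/12 ≈ 4284.1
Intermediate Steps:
-63*(-68) + S(12, 12) = -63*(-68) + 1/12 = 4284 + 1/12 = 51409/12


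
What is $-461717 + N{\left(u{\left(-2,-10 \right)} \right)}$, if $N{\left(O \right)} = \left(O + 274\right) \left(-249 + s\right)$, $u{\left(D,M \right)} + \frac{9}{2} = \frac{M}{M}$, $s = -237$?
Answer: $-593180$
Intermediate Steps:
$u{\left(D,M \right)} = - \frac{7}{2}$ ($u{\left(D,M \right)} = - \frac{9}{2} + \frac{M}{M} = - \frac{9}{2} + 1 = - \frac{7}{2}$)
$N{\left(O \right)} = -133164 - 486 O$ ($N{\left(O \right)} = \left(O + 274\right) \left(-249 - 237\right) = \left(274 + O\right) \left(-486\right) = -133164 - 486 O$)
$-461717 + N{\left(u{\left(-2,-10 \right)} \right)} = -461717 - 131463 = -593180$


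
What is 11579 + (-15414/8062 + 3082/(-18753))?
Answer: 875138365684/75593343 ≈ 11577.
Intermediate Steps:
11579 + (-15414/8062 + 3082/(-18753)) = 11579 + (-15414*1/8062 + 3082*(-1/18753)) = 11579 + (-7707/4031 - 3082/18753) = 11579 - 156952913/75593343 = 875138365684/75593343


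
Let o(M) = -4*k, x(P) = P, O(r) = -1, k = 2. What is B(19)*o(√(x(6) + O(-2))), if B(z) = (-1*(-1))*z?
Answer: -152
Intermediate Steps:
o(M) = -8 (o(M) = -4*2 = -8)
B(z) = z (B(z) = 1*z = z)
B(19)*o(√(x(6) + O(-2))) = 19*(-8) = -152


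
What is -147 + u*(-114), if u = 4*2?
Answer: -1059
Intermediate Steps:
u = 8
-147 + u*(-114) = -147 + 8*(-114) = -147 - 912 = -1059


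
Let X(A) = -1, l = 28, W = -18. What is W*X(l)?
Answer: 18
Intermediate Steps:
W*X(l) = -18*(-1) = 18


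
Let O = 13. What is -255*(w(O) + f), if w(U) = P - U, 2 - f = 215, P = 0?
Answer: 57630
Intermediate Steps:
f = -213 (f = 2 - 1*215 = 2 - 215 = -213)
w(U) = -U (w(U) = 0 - U = -U)
-255*(w(O) + f) = -255*(-1*13 - 213) = -255*(-13 - 213) = -255*(-226) = 57630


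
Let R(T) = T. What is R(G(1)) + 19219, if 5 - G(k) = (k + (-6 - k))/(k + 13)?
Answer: 134571/7 ≈ 19224.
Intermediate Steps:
G(k) = 5 + 6/(13 + k) (G(k) = 5 - (k + (-6 - k))/(k + 13) = 5 - (-6)/(13 + k) = 5 + 6/(13 + k))
R(G(1)) + 19219 = (71 + 5*1)/(13 + 1) + 19219 = (71 + 5)/14 + 19219 = (1/14)*76 + 19219 = 38/7 + 19219 = 134571/7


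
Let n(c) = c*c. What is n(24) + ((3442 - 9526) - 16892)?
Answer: -22400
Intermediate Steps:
n(c) = c²
n(24) + ((3442 - 9526) - 16892) = 24² + ((3442 - 9526) - 16892) = 576 + (-6084 - 16892) = 576 - 22976 = -22400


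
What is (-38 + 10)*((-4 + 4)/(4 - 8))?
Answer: 0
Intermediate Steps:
(-38 + 10)*((-4 + 4)/(4 - 8)) = -0/(-4) = -0*(-1)/4 = -28*0 = 0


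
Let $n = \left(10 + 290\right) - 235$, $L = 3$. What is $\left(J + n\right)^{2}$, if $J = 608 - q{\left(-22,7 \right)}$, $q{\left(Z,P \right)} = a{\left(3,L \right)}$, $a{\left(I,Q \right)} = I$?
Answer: $448900$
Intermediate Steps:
$q{\left(Z,P \right)} = 3$
$J = 605$ ($J = 608 - 3 = 605$)
$n = 65$ ($n = 300 - 235 = 65$)
$\left(J + n\right)^{2} = \left(605 + 65\right)^{2} = 670^{2} = 448900$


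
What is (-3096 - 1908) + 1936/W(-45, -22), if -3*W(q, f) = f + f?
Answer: -4872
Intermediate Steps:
W(q, f) = -2*f/3 (W(q, f) = -(f + f)/3 = -2*f/3)
(-3096 - 1908) + 1936/W(-45, -22) = (-3096 - 1908) + 1936/((-2/3*(-22))) = -5004 + 1936/(44/3) = -5004 + 1936*(3/44) = -5004 + 132 = -4872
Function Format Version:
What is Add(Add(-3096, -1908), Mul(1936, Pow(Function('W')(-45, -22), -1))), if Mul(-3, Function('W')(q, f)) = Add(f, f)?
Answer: -4872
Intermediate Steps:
Function('W')(q, f) = Mul(Rational(-2, 3), f) (Function('W')(q, f) = Mul(Rational(-1, 3), Add(f, f)) = Mul(Rational(-1, 3), Mul(2, f)) = Mul(Rational(-2, 3), f))
Add(Add(-3096, -1908), Mul(1936, Pow(Function('W')(-45, -22), -1))) = Add(Add(-3096, -1908), Mul(1936, Pow(Mul(Rational(-2, 3), -22), -1))) = Add(-5004, Mul(1936, Pow(Rational(44, 3), -1))) = Add(-5004, Mul(1936, Rational(3, 44))) = Add(-5004, 132) = -4872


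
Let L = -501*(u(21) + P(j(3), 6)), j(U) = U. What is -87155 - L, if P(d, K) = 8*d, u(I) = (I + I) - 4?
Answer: -56093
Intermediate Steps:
u(I) = -4 + 2*I (u(I) = 2*I - 4 = -4 + 2*I)
L = -31062 (L = -501*((-4 + 2*21) + 8*3) = -501*((-4 + 42) + 24) = -501*(38 + 24) = -501*62 = -31062)
-87155 - L = -87155 - 1*(-31062) = -87155 + 31062 = -56093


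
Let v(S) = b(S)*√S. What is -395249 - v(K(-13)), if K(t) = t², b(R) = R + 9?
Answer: -397563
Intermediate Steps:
b(R) = 9 + R
v(S) = √S*(9 + S) (v(S) = (9 + S)*√S = √S*(9 + S))
-395249 - v(K(-13)) = -395249 - √((-13)²)*(9 + (-13)²) = -395249 - √169*(9 + 169) = -395249 - 13*178 = -395249 - 1*2314 = -395249 - 2314 = -397563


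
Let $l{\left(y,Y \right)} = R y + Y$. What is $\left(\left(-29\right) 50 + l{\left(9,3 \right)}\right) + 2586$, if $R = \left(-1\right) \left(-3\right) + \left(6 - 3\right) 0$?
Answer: $1166$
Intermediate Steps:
$R = 3$ ($R = 3 + 3 \cdot 0 = 3 + 0 = 3$)
$l{\left(y,Y \right)} = Y + 3 y$ ($l{\left(y,Y \right)} = 3 y + Y = Y + 3 y$)
$\left(\left(-29\right) 50 + l{\left(9,3 \right)}\right) + 2586 = \left(\left(-29\right) 50 + \left(3 + 3 \cdot 9\right)\right) + 2586 = \left(-1450 + \left(3 + 27\right)\right) + 2586 = \left(-1450 + 30\right) + 2586 = -1420 + 2586 = 1166$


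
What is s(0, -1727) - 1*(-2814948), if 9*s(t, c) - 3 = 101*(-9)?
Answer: 8444542/3 ≈ 2.8148e+6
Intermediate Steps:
s(t, c) = -302/3 (s(t, c) = ⅓ + (101*(-9))/9 = ⅓ + (⅑)*(-909) = ⅓ - 101 = -302/3)
s(0, -1727) - 1*(-2814948) = -302/3 - 1*(-2814948) = -302/3 + 2814948 = 8444542/3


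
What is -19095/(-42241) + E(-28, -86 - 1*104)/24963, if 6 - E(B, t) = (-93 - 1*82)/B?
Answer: 35974183/79582044 ≈ 0.45204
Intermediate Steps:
E(B, t) = 6 + 175/B (E(B, t) = 6 - (-93 - 1*82)/B = 6 - (-93 - 82)/B = 6 - (-175)/B = 6 + 175/B)
-19095/(-42241) + E(-28, -86 - 1*104)/24963 = -19095/(-42241) + (6 + 175/(-28))/24963 = -19095*(-1/42241) + (6 + 175*(-1/28))*(1/24963) = 19095/42241 + (6 - 25/4)*(1/24963) = 19095/42241 - ¼*1/24963 = 19095/42241 - 1/99852 = 35974183/79582044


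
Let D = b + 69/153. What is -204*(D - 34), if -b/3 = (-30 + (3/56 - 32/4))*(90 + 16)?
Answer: -17183717/7 ≈ -2.4548e+6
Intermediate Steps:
b = 337875/28 (b = -3*(-30 + (3/56 - 32/4))*(90 + 16) = -3*(-30 + (3*(1/56) - 32*1/4))*106 = -3*(-30 + (3/56 - 8))*106 = -3*(-30 - 445/56)*106 = -(-6375)*106/56 = -3*(-112625/28) = 337875/28 ≈ 12067.)
D = 17232269/1428 (D = 337875/28 + 69/153 = 337875/28 + 69*(1/153) = 337875/28 + 23/51 = 17232269/1428 ≈ 12067.)
-204*(D - 34) = -204*(17232269/1428 - 34) = -204*17183717/1428 = -17183717/7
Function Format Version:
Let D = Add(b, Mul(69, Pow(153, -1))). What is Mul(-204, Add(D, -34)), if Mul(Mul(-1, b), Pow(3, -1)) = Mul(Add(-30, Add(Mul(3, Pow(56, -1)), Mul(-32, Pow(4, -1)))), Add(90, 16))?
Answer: Rational(-17183717, 7) ≈ -2.4548e+6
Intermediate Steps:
b = Rational(337875, 28) (b = Mul(-3, Mul(Add(-30, Add(Mul(3, Pow(56, -1)), Mul(-32, Pow(4, -1)))), Add(90, 16))) = Mul(-3, Mul(Add(-30, Add(Mul(3, Rational(1, 56)), Mul(-32, Rational(1, 4)))), 106)) = Mul(-3, Mul(Add(-30, Add(Rational(3, 56), -8)), 106)) = Mul(-3, Mul(Add(-30, Rational(-445, 56)), 106)) = Mul(-3, Mul(Rational(-2125, 56), 106)) = Mul(-3, Rational(-112625, 28)) = Rational(337875, 28) ≈ 12067.)
D = Rational(17232269, 1428) (D = Add(Rational(337875, 28), Mul(69, Pow(153, -1))) = Add(Rational(337875, 28), Mul(69, Rational(1, 153))) = Add(Rational(337875, 28), Rational(23, 51)) = Rational(17232269, 1428) ≈ 12067.)
Mul(-204, Add(D, -34)) = Mul(-204, Add(Rational(17232269, 1428), -34)) = Mul(-204, Rational(17183717, 1428)) = Rational(-17183717, 7)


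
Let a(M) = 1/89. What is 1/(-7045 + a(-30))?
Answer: -89/627004 ≈ -0.00014194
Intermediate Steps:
a(M) = 1/89
1/(-7045 + a(-30)) = 1/(-7045 + 1/89) = 1/(-627004/89) = -89/627004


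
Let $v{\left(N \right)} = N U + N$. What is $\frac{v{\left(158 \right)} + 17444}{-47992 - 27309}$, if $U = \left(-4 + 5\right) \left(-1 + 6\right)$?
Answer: $- \frac{18392}{75301} \approx -0.24425$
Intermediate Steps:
$U = 5$ ($U = 1 \cdot 5 = 5$)
$v{\left(N \right)} = 6 N$ ($v{\left(N \right)} = N 5 + N = 5 N + N = 6 N$)
$\frac{v{\left(158 \right)} + 17444}{-47992 - 27309} = \frac{6 \cdot 158 + 17444}{-47992 - 27309} = \frac{948 + 17444}{-75301} = 18392 \left(- \frac{1}{75301}\right) = - \frac{18392}{75301}$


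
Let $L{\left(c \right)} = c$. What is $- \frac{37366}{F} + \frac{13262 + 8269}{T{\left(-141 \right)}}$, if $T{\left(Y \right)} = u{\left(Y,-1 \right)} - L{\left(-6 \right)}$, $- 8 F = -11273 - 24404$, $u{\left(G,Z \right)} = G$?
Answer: $- \frac{269505589}{1605465} \approx -167.87$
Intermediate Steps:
$F = \frac{35677}{8}$ ($F = - \frac{-11273 - 24404}{8} = \left(- \frac{1}{8}\right) \left(-35677\right) = \frac{35677}{8} \approx 4459.6$)
$T{\left(Y \right)} = 6 + Y$ ($T{\left(Y \right)} = Y - -6 = Y + 6 = 6 + Y$)
$- \frac{37366}{F} + \frac{13262 + 8269}{T{\left(-141 \right)}} = - \frac{37366}{\frac{35677}{8}} + \frac{13262 + 8269}{6 - 141} = \left(-37366\right) \frac{8}{35677} + \frac{21531}{-135} = - \frac{298928}{35677} + 21531 \left(- \frac{1}{135}\right) = - \frac{298928}{35677} - \frac{7177}{45} = - \frac{269505589}{1605465}$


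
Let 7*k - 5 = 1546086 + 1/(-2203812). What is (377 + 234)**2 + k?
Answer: 9166398996455/15426684 ≈ 5.9419e+5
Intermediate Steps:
k = 3407293898891/15426684 (k = 5/7 + (1546086 + 1/(-2203812))/7 = 5/7 + (1546086 - 1/2203812)/7 = 5/7 + (1/7)*(3407282879831/2203812) = 5/7 + 3407282879831/15426684 = 3407293898891/15426684 ≈ 2.2087e+5)
(377 + 234)**2 + k = (377 + 234)**2 + 3407293898891/15426684 = 611**2 + 3407293898891/15426684 = 373321 + 3407293898891/15426684 = 9166398996455/15426684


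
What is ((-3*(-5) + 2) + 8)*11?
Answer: 275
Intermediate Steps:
((-3*(-5) + 2) + 8)*11 = ((15 + 2) + 8)*11 = (17 + 8)*11 = 25*11 = 275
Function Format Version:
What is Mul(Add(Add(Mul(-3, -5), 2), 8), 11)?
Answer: 275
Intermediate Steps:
Mul(Add(Add(Mul(-3, -5), 2), 8), 11) = Mul(Add(Add(15, 2), 8), 11) = Mul(Add(17, 8), 11) = Mul(25, 11) = 275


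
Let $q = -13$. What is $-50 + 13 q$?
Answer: $-219$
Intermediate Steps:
$-50 + 13 q = -50 + 13 \left(-13\right) = -50 - 169 = -219$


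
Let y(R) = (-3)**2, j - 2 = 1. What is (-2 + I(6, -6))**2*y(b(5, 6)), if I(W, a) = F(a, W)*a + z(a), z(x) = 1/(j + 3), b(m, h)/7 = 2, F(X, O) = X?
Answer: 42025/4 ≈ 10506.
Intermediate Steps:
j = 3 (j = 2 + 1 = 3)
b(m, h) = 14 (b(m, h) = 7*2 = 14)
z(x) = 1/6 (z(x) = 1/(3 + 3) = 1/6)
I(W, a) = 1/6 + a**2 (I(W, a) = a*a + 1/6 = a**2 + 1/6 = 1/6 + a**2)
y(R) = 9
(-2 + I(6, -6))**2*y(b(5, 6)) = (-2 + (1/6 + (-6)**2))**2*9 = (-2 + (1/6 + 36))**2*9 = (-2 + 217/6)**2*9 = (205/6)**2*9 = (42025/36)*9 = 42025/4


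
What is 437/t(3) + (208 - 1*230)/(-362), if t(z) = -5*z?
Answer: -78932/2715 ≈ -29.073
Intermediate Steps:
437/t(3) + (208 - 1*230)/(-362) = 437/((-5*3)) + (208 - 1*230)/(-362) = 437/(-15) + (208 - 230)*(-1/362) = 437*(-1/15) - 22*(-1/362) = -437/15 + 11/181 = -78932/2715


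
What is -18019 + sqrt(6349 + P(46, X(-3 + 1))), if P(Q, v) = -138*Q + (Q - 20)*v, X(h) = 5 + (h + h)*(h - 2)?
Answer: -18019 + sqrt(547) ≈ -17996.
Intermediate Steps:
X(h) = 5 + 2*h*(-2 + h) (X(h) = 5 + (2*h)*(-2 + h) = 5 + 2*h*(-2 + h))
P(Q, v) = -138*Q + v*(-20 + Q) (P(Q, v) = -138*Q + (-20 + Q)*v = -138*Q + v*(-20 + Q))
-18019 + sqrt(6349 + P(46, X(-3 + 1))) = -18019 + sqrt(6349 + (-138*46 - 20*(5 - 4*(-3 + 1) + 2*(-3 + 1)**2) + 46*(5 - 4*(-3 + 1) + 2*(-3 + 1)**2))) = -18019 + sqrt(6349 + (-6348 - 20*(5 - 4*(-2) + 2*(-2)**2) + 46*(5 - 4*(-2) + 2*(-2)**2))) = -18019 + sqrt(6349 + (-6348 - 20*(5 + 8 + 2*4) + 46*(5 + 8 + 2*4))) = -18019 + sqrt(6349 + (-6348 - 20*(5 + 8 + 8) + 46*(5 + 8 + 8))) = -18019 + sqrt(6349 + (-6348 - 20*21 + 46*21)) = -18019 + sqrt(6349 + (-6348 - 420 + 966)) = -18019 + sqrt(6349 - 5802) = -18019 + sqrt(547)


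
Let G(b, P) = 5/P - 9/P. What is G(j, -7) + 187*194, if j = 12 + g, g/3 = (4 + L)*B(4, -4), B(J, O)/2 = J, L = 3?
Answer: 253950/7 ≈ 36279.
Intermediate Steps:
B(J, O) = 2*J
g = 168 (g = 3*((4 + 3)*(2*4)) = 3*(7*8) = 3*56 = 168)
j = 180 (j = 12 + 168 = 180)
G(b, P) = -4/P
G(j, -7) + 187*194 = -4/(-7) + 187*194 = -4*(-⅐) + 36278 = 4/7 + 36278 = 253950/7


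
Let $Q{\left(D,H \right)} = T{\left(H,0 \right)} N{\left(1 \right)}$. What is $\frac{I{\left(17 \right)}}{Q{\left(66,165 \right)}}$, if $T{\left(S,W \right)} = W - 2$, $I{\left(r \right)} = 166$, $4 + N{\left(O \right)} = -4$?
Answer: $\frac{83}{8} \approx 10.375$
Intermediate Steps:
$N{\left(O \right)} = -8$ ($N{\left(O \right)} = -4 - 4 = -8$)
$T{\left(S,W \right)} = -2 + W$
$Q{\left(D,H \right)} = 16$ ($Q{\left(D,H \right)} = \left(-2 + 0\right) \left(-8\right) = \left(-2\right) \left(-8\right) = 16$)
$\frac{I{\left(17 \right)}}{Q{\left(66,165 \right)}} = \frac{166}{16} = 166 \cdot \frac{1}{16} = \frac{83}{8}$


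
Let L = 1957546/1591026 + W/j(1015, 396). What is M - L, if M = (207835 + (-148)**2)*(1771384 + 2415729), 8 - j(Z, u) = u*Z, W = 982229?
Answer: 307573753915161684972853/319742131116 ≈ 9.6194e+11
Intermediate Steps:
j(Z, u) = 8 - Z*u (j(Z, u) = 8 - u*Z = 8 - Z*u)
L = -387975749041/319742131116 (L = 1957546/1591026 + 982229/(8 - 1*1015*396) = 1957546*(1/1591026) + 982229/(8 - 401940) = 978773/795513 + 982229/(-401932) = 978773/795513 + 982229*(-1/401932) = 978773/795513 - 982229/401932 = -387975749041/319742131116 ≈ -1.2134)
M = 961943153507 (M = (207835 + 21904)*4187113 = 229739*4187113 = 961943153507)
M - L = 961943153507 - 1*(-387975749041/319742131116) = 961943153507 + 387975749041/319742131116 = 307573753915161684972853/319742131116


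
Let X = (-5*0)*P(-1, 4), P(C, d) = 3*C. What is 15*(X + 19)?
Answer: 285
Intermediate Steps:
X = 0 (X = (-5*0)*(3*(-1)) = 0*(-3) = 0)
15*(X + 19) = 15*(0 + 19) = 15*19 = 285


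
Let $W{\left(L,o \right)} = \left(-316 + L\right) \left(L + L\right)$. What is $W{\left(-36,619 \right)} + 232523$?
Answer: $257867$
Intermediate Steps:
$W{\left(L,o \right)} = 2 L \left(-316 + L\right)$ ($W{\left(L,o \right)} = \left(-316 + L\right) 2 L = 2 L \left(-316 + L\right)$)
$W{\left(-36,619 \right)} + 232523 = 2 \left(-36\right) \left(-316 - 36\right) + 232523 = 2 \left(-36\right) \left(-352\right) + 232523 = 25344 + 232523 = 257867$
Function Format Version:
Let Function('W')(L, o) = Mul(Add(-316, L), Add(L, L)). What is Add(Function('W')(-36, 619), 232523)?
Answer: 257867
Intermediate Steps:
Function('W')(L, o) = Mul(2, L, Add(-316, L)) (Function('W')(L, o) = Mul(Add(-316, L), Mul(2, L)) = Mul(2, L, Add(-316, L)))
Add(Function('W')(-36, 619), 232523) = Add(Mul(2, -36, Add(-316, -36)), 232523) = Add(Mul(2, -36, -352), 232523) = Add(25344, 232523) = 257867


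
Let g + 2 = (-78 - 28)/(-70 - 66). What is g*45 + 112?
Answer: 3881/68 ≈ 57.074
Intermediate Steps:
g = -83/68 (g = -2 + (-78 - 28)/(-70 - 66) = -2 - 106/(-136) = -2 - 106*(-1/136) = -2 + 53/68 = -83/68 ≈ -1.2206)
g*45 + 112 = -83/68*45 + 112 = -3735/68 + 112 = 3881/68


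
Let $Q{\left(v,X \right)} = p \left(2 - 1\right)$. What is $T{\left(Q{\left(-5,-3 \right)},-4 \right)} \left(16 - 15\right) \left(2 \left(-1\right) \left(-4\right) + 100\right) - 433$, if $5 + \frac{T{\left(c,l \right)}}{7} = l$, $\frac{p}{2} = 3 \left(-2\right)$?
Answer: $-7237$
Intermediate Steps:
$p = -12$ ($p = 2 \cdot 3 \left(-2\right) = 2 \left(-6\right) = -12$)
$Q{\left(v,X \right)} = -12$ ($Q{\left(v,X \right)} = - 12 \left(2 - 1\right) = \left(-12\right) 1 = -12$)
$T{\left(c,l \right)} = -35 + 7 l$
$T{\left(Q{\left(-5,-3 \right)},-4 \right)} \left(16 - 15\right) \left(2 \left(-1\right) \left(-4\right) + 100\right) - 433 = \left(-35 + 7 \left(-4\right)\right) \left(16 - 15\right) \left(2 \left(-1\right) \left(-4\right) + 100\right) - 433 = \left(-35 - 28\right) 1 \left(\left(-2\right) \left(-4\right) + 100\right) - 433 = - 63 \cdot 1 \left(8 + 100\right) - 433 = - 63 \cdot 1 \cdot 108 - 433 = \left(-63\right) 108 - 433 = -6804 - 433 = -7237$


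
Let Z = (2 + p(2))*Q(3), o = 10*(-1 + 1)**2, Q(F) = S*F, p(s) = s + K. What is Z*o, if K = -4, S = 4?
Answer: 0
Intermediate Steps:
p(s) = -4 + s (p(s) = s - 4 = -4 + s)
Q(F) = 4*F
o = 0 (o = 10*0**2 = 10*0 = 0)
Z = 0 (Z = (2 + (-4 + 2))*(4*3) = (2 - 2)*12 = 0*12 = 0)
Z*o = 0*0 = 0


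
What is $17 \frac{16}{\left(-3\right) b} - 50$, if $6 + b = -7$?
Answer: $- \frac{1678}{39} \approx -43.026$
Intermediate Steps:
$b = -13$ ($b = -6 - 7 = -13$)
$17 \frac{16}{\left(-3\right) b} - 50 = 17 \frac{16}{\left(-3\right) \left(-13\right)} - 50 = 17 \cdot \frac{16}{39} - 50 = \frac{272}{39} - 50 = - \frac{1678}{39}$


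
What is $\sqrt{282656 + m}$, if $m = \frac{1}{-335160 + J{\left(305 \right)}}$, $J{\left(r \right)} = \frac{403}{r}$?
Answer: $\frac{\sqrt{2953648608757359665419}}{102223397} \approx 531.65$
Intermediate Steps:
$m = - \frac{305}{102223397}$ ($m = \frac{1}{-335160 + \frac{403}{305}} = \frac{1}{- \frac{102223397}{305}} = - \frac{305}{102223397} \approx -2.9837 \cdot 10^{-6}$)
$\sqrt{282656 + m} = \sqrt{282656 - \frac{305}{102223397}} = \sqrt{\frac{28894056502127}{102223397}} = \frac{\sqrt{2953648608757359665419}}{102223397}$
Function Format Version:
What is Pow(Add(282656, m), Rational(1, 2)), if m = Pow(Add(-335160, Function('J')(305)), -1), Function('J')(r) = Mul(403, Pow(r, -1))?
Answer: Mul(Rational(1, 102223397), Pow(2953648608757359665419, Rational(1, 2))) ≈ 531.65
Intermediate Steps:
m = Rational(-305, 102223397) (m = Pow(Add(-335160, Mul(403, Pow(305, -1))), -1) = Pow(Add(-335160, Mul(403, Rational(1, 305))), -1) = Pow(Add(-335160, Rational(403, 305)), -1) = Pow(Rational(-102223397, 305), -1) = Rational(-305, 102223397) ≈ -2.9837e-6)
Pow(Add(282656, m), Rational(1, 2)) = Pow(Add(282656, Rational(-305, 102223397)), Rational(1, 2)) = Pow(Rational(28894056502127, 102223397), Rational(1, 2)) = Mul(Rational(1, 102223397), Pow(2953648608757359665419, Rational(1, 2)))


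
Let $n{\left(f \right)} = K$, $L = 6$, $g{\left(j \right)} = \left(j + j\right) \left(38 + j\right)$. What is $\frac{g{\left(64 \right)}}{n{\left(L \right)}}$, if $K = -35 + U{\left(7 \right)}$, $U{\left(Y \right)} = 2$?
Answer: $- \frac{4352}{11} \approx -395.64$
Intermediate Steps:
$g{\left(j \right)} = 2 j \left(38 + j\right)$
$K = -33$ ($K = -35 + 2 = -33$)
$n{\left(f \right)} = -33$
$\frac{g{\left(64 \right)}}{n{\left(L \right)}} = \frac{2 \cdot 64 \left(38 + 64\right)}{-33} = 2 \cdot 64 \cdot 102 \left(- \frac{1}{33}\right) = 13056 \left(- \frac{1}{33}\right) = - \frac{4352}{11}$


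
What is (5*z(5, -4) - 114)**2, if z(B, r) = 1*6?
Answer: 7056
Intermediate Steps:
z(B, r) = 6
(5*z(5, -4) - 114)**2 = (5*6 - 114)**2 = (30 - 114)**2 = (-84)**2 = 7056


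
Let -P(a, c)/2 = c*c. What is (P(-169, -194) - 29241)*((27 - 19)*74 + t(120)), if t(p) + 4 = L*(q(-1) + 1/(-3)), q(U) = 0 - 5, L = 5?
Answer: -175999892/3 ≈ -5.8667e+7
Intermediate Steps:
P(a, c) = -2*c**2 (P(a, c) = -2*c*c = -2*c**2)
q(U) = -5
t(p) = -92/3 (t(p) = -4 + 5*(-5 + 1/(-3)) = -4 + 5*(-5 - 1/3) = -4 + 5*(-16/3) = -4 - 80/3 = -92/3)
(P(-169, -194) - 29241)*((27 - 19)*74 + t(120)) = (-2*(-194)**2 - 29241)*((27 - 19)*74 - 92/3) = (-2*37636 - 29241)*(8*74 - 92/3) = (-75272 - 29241)*(592 - 92/3) = -104513*1684/3 = -175999892/3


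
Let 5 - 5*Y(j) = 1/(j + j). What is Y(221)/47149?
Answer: 2209/104199290 ≈ 2.1200e-5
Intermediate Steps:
Y(j) = 1 - 1/(10*j) (Y(j) = 1 - 1/(5*(j + j)) = 1 - 1/(2*j)/5 = 1 - 1/(10*j))
Y(221)/47149 = ((-1/10 + 221)/221)/47149 = ((1/221)*(2209/10))*(1/47149) = (2209/2210)*(1/47149) = 2209/104199290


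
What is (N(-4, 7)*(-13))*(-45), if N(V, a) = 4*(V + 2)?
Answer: -4680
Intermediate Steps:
N(V, a) = 8 + 4*V (N(V, a) = 4*(2 + V) = 8 + 4*V)
(N(-4, 7)*(-13))*(-45) = ((8 + 4*(-4))*(-13))*(-45) = ((8 - 16)*(-13))*(-45) = -8*(-13)*(-45) = 104*(-45) = -4680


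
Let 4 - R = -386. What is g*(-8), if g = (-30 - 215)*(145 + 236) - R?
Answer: 749880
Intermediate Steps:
R = 390 (R = 4 - 1*(-386) = 4 + 386 = 390)
g = -93735 (g = (-30 - 215)*(145 + 236) - 1*390 = -245*381 - 390 = -93345 - 390 = -93735)
g*(-8) = -93735*(-8) = 749880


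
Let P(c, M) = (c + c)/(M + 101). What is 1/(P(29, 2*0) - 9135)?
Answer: -101/922577 ≈ -0.00010948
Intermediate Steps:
P(c, M) = 2*c/(101 + M) (P(c, M) = (2*c)/(101 + M) = 2*c/(101 + M))
1/(P(29, 2*0) - 9135) = 1/(2*29/(101 + 2*0) - 9135) = 1/(2*29/(101 + 0) - 9135) = 1/(2*29/101 - 9135) = 1/(2*29*(1/101) - 9135) = 1/(58/101 - 9135) = 1/(-922577/101) = -101/922577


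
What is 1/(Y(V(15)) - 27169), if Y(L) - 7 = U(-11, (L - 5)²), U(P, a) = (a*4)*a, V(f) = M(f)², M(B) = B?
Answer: 1/9370212838 ≈ 1.0672e-10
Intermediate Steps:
V(f) = f²
U(P, a) = 4*a² (U(P, a) = (4*a)*a = 4*a²)
Y(L) = 7 + 4*(-5 + L)⁴ (Y(L) = 7 + 4*((L - 5)²)² = 7 + 4*((-5 + L)²)² = 7 + 4*(-5 + L)⁴)
1/(Y(V(15)) - 27169) = 1/((7 + 4*(-5 + 15²)⁴) - 27169) = 1/((7 + 4*(-5 + 225)⁴) - 27169) = 1/((7 + 4*220⁴) - 27169) = 1/((7 + 4*2342560000) - 27169) = 1/((7 + 9370240000) - 27169) = 1/(9370240007 - 27169) = 1/9370212838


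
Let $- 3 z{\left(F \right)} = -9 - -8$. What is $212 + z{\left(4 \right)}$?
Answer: $\frac{637}{3} \approx 212.33$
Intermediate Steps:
$z{\left(F \right)} = \frac{1}{3}$ ($z{\left(F \right)} = - \frac{-9 - -8}{3} = - \frac{-9 + 8}{3} = \left(- \frac{1}{3}\right) \left(-1\right) = \frac{1}{3}$)
$212 + z{\left(4 \right)} = 212 + \frac{1}{3} = \frac{637}{3}$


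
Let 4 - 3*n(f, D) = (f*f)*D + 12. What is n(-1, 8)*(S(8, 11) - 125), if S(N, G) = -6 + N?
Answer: 656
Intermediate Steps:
n(f, D) = -8/3 - D*f**2/3 (n(f, D) = 4/3 - ((f*f)*D + 12)/3 = 4/3 - (f**2*D + 12)/3 = 4/3 - (D*f**2 + 12)/3 = 4/3 - (12 + D*f**2)/3 = 4/3 + (-4 - D*f**2/3) = -8/3 - D*f**2/3)
n(-1, 8)*(S(8, 11) - 125) = (-8/3 - 1/3*8*(-1)**2)*((-6 + 8) - 125) = (-8/3 - 1/3*8*1)*(2 - 125) = (-8/3 - 8/3)*(-123) = -16/3*(-123) = 656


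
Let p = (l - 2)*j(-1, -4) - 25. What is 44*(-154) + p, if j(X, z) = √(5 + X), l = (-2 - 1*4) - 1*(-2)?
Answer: -6813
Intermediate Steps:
l = -4 (l = (-2 - 4) + 2 = -6 + 2 = -4)
p = -37 (p = (-4 - 2)*√(5 - 1) - 25 = -6*√4 - 25 = -6*2 - 25 = -12 - 25 = -37)
44*(-154) + p = 44*(-154) - 37 = -6776 - 37 = -6813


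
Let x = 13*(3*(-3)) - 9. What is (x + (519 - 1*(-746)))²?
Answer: 1297321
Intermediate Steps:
x = -126 (x = 13*(-9) - 9 = -117 - 9 = -126)
(x + (519 - 1*(-746)))² = (-126 + (519 - 1*(-746)))² = (-126 + (519 + 746))² = (-126 + 1265)² = 1139² = 1297321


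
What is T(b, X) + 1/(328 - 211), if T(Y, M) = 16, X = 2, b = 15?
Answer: 1873/117 ≈ 16.009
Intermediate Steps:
T(b, X) + 1/(328 - 211) = 16 + 1/(328 - 211) = 16 + 1/117 = 1873/117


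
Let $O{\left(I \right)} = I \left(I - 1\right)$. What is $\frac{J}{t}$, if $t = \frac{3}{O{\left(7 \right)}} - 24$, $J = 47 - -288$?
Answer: $-14$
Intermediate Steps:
$O{\left(I \right)} = I \left(-1 + I\right)$
$J = 335$ ($J = 47 + 288 = 335$)
$t = - \frac{335}{14}$ ($t = \frac{3}{7 \left(-1 + 7\right)} - 24 = \frac{3}{7 \cdot 6} - 24 = \frac{3}{42} - 24 = 3 \cdot \frac{1}{42} - 24 = \frac{1}{14} - 24 = - \frac{335}{14} \approx -23.929$)
$\frac{J}{t} = \frac{335}{- \frac{335}{14}} = 335 \left(- \frac{14}{335}\right) = -14$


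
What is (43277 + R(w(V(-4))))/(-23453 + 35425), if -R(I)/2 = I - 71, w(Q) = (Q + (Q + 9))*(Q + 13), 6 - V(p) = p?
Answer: 42085/11972 ≈ 3.5153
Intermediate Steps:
V(p) = 6 - p
w(Q) = (9 + 2*Q)*(13 + Q) (w(Q) = (Q + (9 + Q))*(13 + Q) = (9 + 2*Q)*(13 + Q))
R(I) = 142 - 2*I (R(I) = -2*(I - 71) = -2*(-71 + I) = 142 - 2*I)
(43277 + R(w(V(-4))))/(-23453 + 35425) = (43277 + (142 - 2*(117 + 2*(6 - 1*(-4))² + 35*(6 - 1*(-4)))))/(-23453 + 35425) = (43277 + (142 - 2*(117 + 2*(6 + 4)² + 35*(6 + 4))))/11972 = (43277 + (142 - 2*(117 + 2*10² + 35*10)))*(1/11972) = (43277 + (142 - 2*(117 + 2*100 + 350)))*(1/11972) = (43277 + (142 - 2*(117 + 200 + 350)))*(1/11972) = (43277 + (142 - 2*667))*(1/11972) = (43277 + (142 - 1334))*(1/11972) = (43277 - 1192)*(1/11972) = 42085*(1/11972) = 42085/11972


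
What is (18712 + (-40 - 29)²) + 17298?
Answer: 40771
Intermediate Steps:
(18712 + (-40 - 29)²) + 17298 = (18712 + (-69)²) + 17298 = (18712 + 4761) + 17298 = 23473 + 17298 = 40771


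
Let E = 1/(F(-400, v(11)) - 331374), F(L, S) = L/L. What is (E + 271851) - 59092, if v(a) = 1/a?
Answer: 70502588106/331373 ≈ 2.1276e+5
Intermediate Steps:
F(L, S) = 1
E = -1/331373 (E = 1/(1 - 331374) = 1/(-331373) = -1/331373 ≈ -3.0177e-6)
(E + 271851) - 59092 = (-1/331373 + 271851) - 59092 = 90084081422/331373 - 59092 = 70502588106/331373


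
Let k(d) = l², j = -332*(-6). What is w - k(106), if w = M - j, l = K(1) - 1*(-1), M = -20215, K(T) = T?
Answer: -22211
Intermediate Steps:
j = 1992
l = 2 (l = 1 - 1*(-1) = 1 + 1 = 2)
k(d) = 4 (k(d) = 2² = 4)
w = -22207 (w = -20215 - 1*1992 = -20215 - 1992 = -22207)
w - k(106) = -22207 - 1*4 = -22207 - 4 = -22211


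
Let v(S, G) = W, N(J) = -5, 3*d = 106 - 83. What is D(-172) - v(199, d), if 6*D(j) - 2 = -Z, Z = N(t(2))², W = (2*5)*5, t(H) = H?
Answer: -323/6 ≈ -53.833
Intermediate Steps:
d = 23/3 (d = (106 - 83)/3 = (⅓)*23 = 23/3 ≈ 7.6667)
W = 50 (W = 10*5 = 50)
v(S, G) = 50
Z = 25 (Z = (-5)² = 25)
D(j) = -23/6 (D(j) = ⅓ + (-1*25)/6 = ⅓ + (⅙)*(-25) = ⅓ - 25/6 = -23/6)
D(-172) - v(199, d) = -23/6 - 1*50 = -23/6 - 50 = -323/6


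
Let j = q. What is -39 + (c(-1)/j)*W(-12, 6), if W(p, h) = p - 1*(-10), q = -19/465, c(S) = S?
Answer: -1671/19 ≈ -87.947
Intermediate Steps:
q = -19/465 (q = -19*1/465 = -19/465 ≈ -0.040860)
j = -19/465 ≈ -0.040860
W(p, h) = 10 + p (W(p, h) = p + 10 = 10 + p)
-39 + (c(-1)/j)*W(-12, 6) = -39 + (-1/(-19/465))*(10 - 12) = -39 - 1*(-465/19)*(-2) = -39 + (465/19)*(-2) = -39 - 930/19 = -1671/19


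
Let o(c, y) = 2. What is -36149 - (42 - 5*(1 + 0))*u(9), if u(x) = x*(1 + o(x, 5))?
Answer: -37148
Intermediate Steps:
u(x) = 3*x (u(x) = x*(1 + 2) = x*3 = 3*x)
-36149 - (42 - 5*(1 + 0))*u(9) = -36149 - (42 - 5*(1 + 0))*3*9 = -36149 - (42 - 5*1)*27 = -36149 - (42 - 5)*27 = -36149 - 37*27 = -36149 - 1*999 = -36149 - 999 = -37148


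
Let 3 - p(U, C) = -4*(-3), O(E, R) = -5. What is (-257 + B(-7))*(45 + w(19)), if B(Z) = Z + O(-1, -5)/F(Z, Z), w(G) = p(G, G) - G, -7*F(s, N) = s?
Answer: -4573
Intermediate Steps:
F(s, N) = -s/7
p(U, C) = -9 (p(U, C) = 3 - (-4)*(-3) = 3 - 1*12 = 3 - 12 = -9)
w(G) = -9 - G
B(Z) = Z + 35/Z (B(Z) = Z - 5*(-7/Z) = Z - (-35)/Z = Z + 35/Z)
(-257 + B(-7))*(45 + w(19)) = (-257 + (-7 + 35/(-7)))*(45 + (-9 - 1*19)) = (-257 + (-7 + 35*(-⅐)))*(45 + (-9 - 19)) = (-257 + (-7 - 5))*(45 - 28) = (-257 - 12)*17 = -269*17 = -4573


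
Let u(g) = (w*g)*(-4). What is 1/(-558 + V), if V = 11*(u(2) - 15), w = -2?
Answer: -1/547 ≈ -0.0018282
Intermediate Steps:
u(g) = 8*g (u(g) = -2*g*(-4) = 8*g)
V = 11 (V = 11*(8*2 - 15) = 11*(16 - 15) = 11*1 = 11)
1/(-558 + V) = 1/(-558 + 11) = 1/(-547) = -1/547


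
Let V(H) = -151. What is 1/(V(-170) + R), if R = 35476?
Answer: 1/35325 ≈ 2.8309e-5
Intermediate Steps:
1/(V(-170) + R) = 1/(-151 + 35476) = 1/35325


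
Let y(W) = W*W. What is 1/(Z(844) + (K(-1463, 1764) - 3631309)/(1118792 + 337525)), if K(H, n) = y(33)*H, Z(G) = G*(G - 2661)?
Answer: -1456317/2233337247232 ≈ -6.5208e-7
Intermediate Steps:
y(W) = W**2
Z(G) = G*(-2661 + G)
K(H, n) = 1089*H (K(H, n) = 33**2*H = 1089*H)
1/(Z(844) + (K(-1463, 1764) - 3631309)/(1118792 + 337525)) = 1/(844*(-2661 + 844) + (1089*(-1463) - 3631309)/(1118792 + 337525)) = 1/(844*(-1817) + (-1593207 - 3631309)/1456317) = 1/(-1533548 - 5224516*1/1456317) = 1/(-1533548 - 5224516/1456317) = 1/(-2233337247232/1456317) = -1456317/2233337247232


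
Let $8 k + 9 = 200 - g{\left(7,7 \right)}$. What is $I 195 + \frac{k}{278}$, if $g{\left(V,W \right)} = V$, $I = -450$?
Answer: $- \frac{24394477}{278} \approx -87750.0$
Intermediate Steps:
$k = 23$ ($k = - \frac{9}{8} + \frac{200 - 7}{8} = - \frac{9}{8} + \frac{1}{8} \cdot 193 = - \frac{9}{8} + \frac{193}{8} = 23$)
$I 195 + \frac{k}{278} = \left(-450\right) 195 + \frac{23}{278} = -87750 + 23 \cdot \frac{1}{278} = -87750 + \frac{23}{278} = - \frac{24394477}{278}$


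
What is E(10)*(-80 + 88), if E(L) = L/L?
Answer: 8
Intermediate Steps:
E(L) = 1
E(10)*(-80 + 88) = 1*(-80 + 88) = 1*8 = 8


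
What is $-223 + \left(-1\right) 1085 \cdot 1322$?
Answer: $-1434593$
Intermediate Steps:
$-223 + \left(-1\right) 1085 \cdot 1322 = -223 - 1434370 = -1434593$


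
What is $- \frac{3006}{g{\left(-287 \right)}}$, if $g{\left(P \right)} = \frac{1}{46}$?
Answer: $-138276$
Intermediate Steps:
$g{\left(P \right)} = \frac{1}{46}$
$- \frac{3006}{g{\left(-287 \right)}} = - 3006 \frac{1}{\frac{1}{46}} = \left(-3006\right) 46 = -138276$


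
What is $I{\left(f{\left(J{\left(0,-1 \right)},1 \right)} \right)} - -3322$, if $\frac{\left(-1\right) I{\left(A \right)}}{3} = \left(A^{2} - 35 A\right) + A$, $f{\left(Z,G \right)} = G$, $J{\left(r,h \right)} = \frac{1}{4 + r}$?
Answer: $3421$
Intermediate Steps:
$I{\left(A \right)} = - 3 A^{2} + 102 A$ ($I{\left(A \right)} = - 3 \left(\left(A^{2} - 35 A\right) + A\right) = - 3 \left(A^{2} - 34 A\right) = - 3 A^{2} + 102 A$)
$I{\left(f{\left(J{\left(0,-1 \right)},1 \right)} \right)} - -3322 = 3 \cdot 1 \left(34 - 1\right) - -3322 = 3 \cdot 1 \left(34 - 1\right) + 3322 = 3 \cdot 1 \cdot 33 + 3322 = 99 + 3322 = 3421$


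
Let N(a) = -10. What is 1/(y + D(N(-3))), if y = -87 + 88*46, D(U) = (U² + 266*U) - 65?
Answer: 1/1336 ≈ 0.00074850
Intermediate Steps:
D(U) = -65 + U² + 266*U
y = 3961 (y = -87 + 4048 = 3961)
1/(y + D(N(-3))) = 1/(3961 + (-65 + (-10)² + 266*(-10))) = 1/(3961 + (-65 + 100 - 2660)) = 1/(3961 - 2625) = 1/1336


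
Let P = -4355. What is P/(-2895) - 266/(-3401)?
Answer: 164015/103641 ≈ 1.5825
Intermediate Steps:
P/(-2895) - 266/(-3401) = -4355/(-2895) - 266/(-3401) = -4355*(-1/2895) - 266*(-1/3401) = 871/579 + 14/179 = 164015/103641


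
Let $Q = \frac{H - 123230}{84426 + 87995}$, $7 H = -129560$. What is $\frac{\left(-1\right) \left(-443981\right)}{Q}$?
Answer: $- \frac{535861536007}{992170} \approx -5.4009 \cdot 10^{5}$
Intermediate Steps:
$H = - \frac{129560}{7}$ ($H = \frac{1}{7} \left(-129560\right) = - \frac{129560}{7} \approx -18509.0$)
$Q = - \frac{992170}{1206947}$ ($Q = \frac{- \frac{129560}{7} - 123230}{84426 + 87995} = - \frac{992170}{7 \cdot 172421} = \left(- \frac{992170}{7}\right) \frac{1}{172421} = - \frac{992170}{1206947} \approx -0.82205$)
$\frac{\left(-1\right) \left(-443981\right)}{Q} = \frac{\left(-1\right) \left(-443981\right)}{- \frac{992170}{1206947}} = 443981 \left(- \frac{1206947}{992170}\right) = - \frac{535861536007}{992170}$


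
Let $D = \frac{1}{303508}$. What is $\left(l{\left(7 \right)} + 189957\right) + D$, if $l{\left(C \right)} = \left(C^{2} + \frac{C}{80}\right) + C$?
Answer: $\frac{1153409843239}{6070160} \approx 1.9001 \cdot 10^{5}$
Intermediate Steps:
$l{\left(C \right)} = C^{2} + \frac{81 C}{80}$ ($l{\left(C \right)} = \left(C^{2} + \frac{C}{80}\right) + C = C^{2} + \frac{81 C}{80}$)
$D = \frac{1}{303508} \approx 3.2948 \cdot 10^{-6}$
$\left(l{\left(7 \right)} + 189957\right) + D = \left(\frac{1}{80} \cdot 7 \left(81 + 80 \cdot 7\right) + 189957\right) + \frac{1}{303508} = \left(\frac{1}{80} \cdot 7 \left(81 + 560\right) + 189957\right) + \frac{1}{303508} = \left(\frac{1}{80} \cdot 7 \cdot 641 + 189957\right) + \frac{1}{303508} = \left(\frac{4487}{80} + 189957\right) + \frac{1}{303508} = \frac{15201047}{80} + \frac{1}{303508} = \frac{1153409843239}{6070160}$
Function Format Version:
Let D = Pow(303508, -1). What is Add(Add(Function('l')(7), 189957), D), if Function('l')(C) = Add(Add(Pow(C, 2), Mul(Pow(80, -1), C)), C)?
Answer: Rational(1153409843239, 6070160) ≈ 1.9001e+5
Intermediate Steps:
Function('l')(C) = Add(Pow(C, 2), Mul(Rational(81, 80), C)) (Function('l')(C) = Add(Add(Pow(C, 2), Mul(Rational(1, 80), C)), C) = Add(Pow(C, 2), Mul(Rational(81, 80), C)))
D = Rational(1, 303508) ≈ 3.2948e-6
Add(Add(Function('l')(7), 189957), D) = Add(Add(Mul(Rational(1, 80), 7, Add(81, Mul(80, 7))), 189957), Rational(1, 303508)) = Add(Add(Mul(Rational(1, 80), 7, Add(81, 560)), 189957), Rational(1, 303508)) = Add(Add(Mul(Rational(1, 80), 7, 641), 189957), Rational(1, 303508)) = Add(Add(Rational(4487, 80), 189957), Rational(1, 303508)) = Add(Rational(15201047, 80), Rational(1, 303508)) = Rational(1153409843239, 6070160)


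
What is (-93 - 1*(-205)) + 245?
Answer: 357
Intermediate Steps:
(-93 - 1*(-205)) + 245 = (-93 + 205) + 245 = 112 + 245 = 357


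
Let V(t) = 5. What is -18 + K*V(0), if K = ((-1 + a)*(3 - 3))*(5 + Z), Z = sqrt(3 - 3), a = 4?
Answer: -18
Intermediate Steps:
Z = 0 (Z = sqrt(0) = 0)
K = 0 (K = ((-1 + 4)*(3 - 3))*(5 + 0) = (3*0)*5 = 0*5 = 0)
-18 + K*V(0) = -18 + 0*5 = -18 + 0 = -18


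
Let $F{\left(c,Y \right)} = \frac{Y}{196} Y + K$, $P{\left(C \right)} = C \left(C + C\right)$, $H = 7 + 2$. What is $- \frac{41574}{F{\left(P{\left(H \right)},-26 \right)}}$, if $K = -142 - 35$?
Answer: $\frac{1018563}{4252} \approx 239.55$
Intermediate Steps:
$H = 9$
$P{\left(C \right)} = 2 C^{2}$ ($P{\left(C \right)} = C 2 C = 2 C^{2}$)
$K = -177$
$F{\left(c,Y \right)} = -177 + \frac{Y^{2}}{196}$ ($F{\left(c,Y \right)} = \frac{Y}{196} Y - 177 = \frac{Y^{2}}{196} - 177 = -177 + \frac{Y^{2}}{196}$)
$- \frac{41574}{F{\left(P{\left(H \right)},-26 \right)}} = - \frac{41574}{-177 + \frac{\left(-26\right)^{2}}{196}} = - \frac{41574}{-177 + \frac{1}{196} \cdot 676} = - \frac{41574}{-177 + \frac{169}{49}} = - \frac{41574}{- \frac{8504}{49}} = \left(-41574\right) \left(- \frac{49}{8504}\right) = \frac{1018563}{4252}$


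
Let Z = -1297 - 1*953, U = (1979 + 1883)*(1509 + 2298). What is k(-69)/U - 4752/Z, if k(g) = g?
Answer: 1293828917/612609750 ≈ 2.1120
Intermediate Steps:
U = 14702634 (U = 3862*3807 = 14702634)
Z = -2250 (Z = -1297 - 953 = -2250)
k(-69)/U - 4752/Z = -69/14702634 - 4752/(-2250) = -69*1/14702634 - 4752*(-1/2250) = -23/4900878 + 264/125 = 1293828917/612609750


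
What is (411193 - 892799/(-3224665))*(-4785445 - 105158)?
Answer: -6484746732446750832/3224665 ≈ -2.0110e+12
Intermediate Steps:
(411193 - 892799/(-3224665))*(-4785445 - 105158) = (411193 - 892799*(-1/3224665))*(-4890603) = (411193 + 892799/3224665)*(-4890603) = (1325960568144/3224665)*(-4890603) = -6484746732446750832/3224665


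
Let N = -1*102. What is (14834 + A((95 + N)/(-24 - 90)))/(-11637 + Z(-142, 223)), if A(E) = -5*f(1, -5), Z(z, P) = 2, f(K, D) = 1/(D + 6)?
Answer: -14829/11635 ≈ -1.2745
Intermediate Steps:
f(K, D) = 1/(6 + D)
N = -102
A(E) = -5 (A(E) = -5/(6 - 5) = -5/1 = -5*1 = -5)
(14834 + A((95 + N)/(-24 - 90)))/(-11637 + Z(-142, 223)) = (14834 - 5)/(-11637 + 2) = 14829/(-11635) = 14829*(-1/11635) = -14829/11635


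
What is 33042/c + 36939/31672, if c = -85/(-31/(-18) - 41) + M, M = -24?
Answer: -123218272681/81492056 ≈ -1512.0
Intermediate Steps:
c = -15438/707 (c = -85/(-31/(-18) - 41) - 24 = -85/(-31*(-1/18) - 41) - 24 = -85/(31/18 - 41) - 24 = -85/(-707/18) - 24 = -18/707*(-85) - 24 = 1530/707 - 24 = -15438/707 ≈ -21.836)
33042/c + 36939/31672 = 33042/(-15438/707) + 36939/31672 = 33042*(-707/15438) + 36939*(1/31672) = -3893449/2573 + 36939/31672 = -123218272681/81492056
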